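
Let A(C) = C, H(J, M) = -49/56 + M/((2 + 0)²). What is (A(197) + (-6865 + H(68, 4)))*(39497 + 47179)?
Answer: -1155889467/2 ≈ -5.7794e+8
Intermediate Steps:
H(J, M) = -7/8 + M/4 (H(J, M) = -49*1/56 + M/(2²) = -7/8 + M/4)
(A(197) + (-6865 + H(68, 4)))*(39497 + 47179) = (197 + (-6865 + (-7/8 + (¼)*4)))*(39497 + 47179) = (197 + (-6865 + (-7/8 + 1)))*86676 = (197 + (-6865 + ⅛))*86676 = (197 - 54919/8)*86676 = -53343/8*86676 = -1155889467/2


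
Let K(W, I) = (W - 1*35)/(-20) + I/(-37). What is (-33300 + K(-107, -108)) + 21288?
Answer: -4440733/370 ≈ -12002.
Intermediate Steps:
K(W, I) = 7/4 - W/20 - I/37 (K(W, I) = (W - 35)*(-1/20) + I*(-1/37) = (-35 + W)*(-1/20) - I/37 = (7/4 - W/20) - I/37 = 7/4 - W/20 - I/37)
(-33300 + K(-107, -108)) + 21288 = (-33300 + (7/4 - 1/20*(-107) - 1/37*(-108))) + 21288 = (-33300 + (7/4 + 107/20 + 108/37)) + 21288 = (-33300 + 3707/370) + 21288 = -12317293/370 + 21288 = -4440733/370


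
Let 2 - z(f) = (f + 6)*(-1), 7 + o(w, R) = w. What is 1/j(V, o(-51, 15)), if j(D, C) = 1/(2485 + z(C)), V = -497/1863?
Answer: 2435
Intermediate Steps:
o(w, R) = -7 + w
z(f) = 8 + f (z(f) = 2 - (f + 6)*(-1) = 2 - (6 + f)*(-1) = 2 - (-6 - f) = 2 + (6 + f) = 8 + f)
V = -497/1863 (V = -497*1/1863 = -497/1863 ≈ -0.26677)
j(D, C) = 1/(2493 + C) (j(D, C) = 1/(2485 + (8 + C)) = 1/(2493 + C))
1/j(V, o(-51, 15)) = 1/(1/(2493 + (-7 - 51))) = 1/(1/(2493 - 58)) = 1/(1/2435) = 2435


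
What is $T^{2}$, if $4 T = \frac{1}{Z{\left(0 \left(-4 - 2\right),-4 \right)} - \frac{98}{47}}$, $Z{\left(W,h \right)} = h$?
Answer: $\frac{2209}{1308736} \approx 0.0016879$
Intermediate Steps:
$T = - \frac{47}{1144}$ ($T = \frac{1}{4 \left(-4 - \frac{98}{47}\right)} = \frac{1}{4 \left(- \frac{286}{47}\right)} = \frac{1}{4} \left(- \frac{47}{286}\right) = - \frac{47}{1144} \approx -0.041084$)
$T^{2} = \left(- \frac{47}{1144}\right)^{2} = \frac{2209}{1308736}$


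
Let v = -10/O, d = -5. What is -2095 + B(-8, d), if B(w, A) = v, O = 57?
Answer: -119425/57 ≈ -2095.2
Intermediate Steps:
v = -10/57 ≈ -0.17544
B(w, A) = -10/57
-2095 + B(-8, d) = -2095 - 10/57 = -119425/57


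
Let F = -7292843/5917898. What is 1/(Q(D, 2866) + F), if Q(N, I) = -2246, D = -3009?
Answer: -5917898/13298891751 ≈ -0.00044499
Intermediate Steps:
F = -7292843/5917898 (F = -7292843*1/5917898 = -7292843/5917898 ≈ -1.2323)
1/(Q(D, 2866) + F) = 1/(-2246 - 7292843/5917898) = 1/(-13298891751/5917898) = -5917898/13298891751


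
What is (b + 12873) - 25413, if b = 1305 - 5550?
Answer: -16785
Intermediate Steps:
b = -4245
(b + 12873) - 25413 = (-4245 + 12873) - 25413 = 8628 - 25413 = -16785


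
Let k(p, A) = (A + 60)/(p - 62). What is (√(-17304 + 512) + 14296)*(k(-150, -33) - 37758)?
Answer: -28608880002/53 - 8004723*I*√4198/106 ≈ -5.3979e+8 - 4.8928e+6*I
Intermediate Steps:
k(p, A) = (60 + A)/(-62 + p)
(√(-17304 + 512) + 14296)*(k(-150, -33) - 37758) = (√(-17304 + 512) + 14296)*((60 - 33)/(-62 - 150) - 37758) = (√(-16792) + 14296)*(27/(-212) - 37758) = (2*I*√4198 + 14296)*(-1/212*27 - 37758) = (14296 + 2*I*√4198)*(-27/212 - 37758) = (14296 + 2*I*√4198)*(-8004723/212) = -28608880002/53 - 8004723*I*√4198/106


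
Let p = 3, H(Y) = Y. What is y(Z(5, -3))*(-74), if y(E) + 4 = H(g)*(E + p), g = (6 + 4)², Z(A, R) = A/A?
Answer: -29304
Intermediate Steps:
Z(A, R) = 1
g = 100 (g = 10² = 100)
y(E) = 296 + 100*E (y(E) = -4 + 100*(E + 3) = -4 + 100*(3 + E) = -4 + (300 + 100*E) = 296 + 100*E)
y(Z(5, -3))*(-74) = (296 + 100*1)*(-74) = (296 + 100)*(-74) = 396*(-74) = -29304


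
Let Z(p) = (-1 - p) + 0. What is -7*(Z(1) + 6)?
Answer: -28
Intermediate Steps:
Z(p) = -1 - p
-7*(Z(1) + 6) = -7*((-1 - 1*1) + 6) = -7*((-1 - 1) + 6) = -7*(-2 + 6) = -7*4 = -28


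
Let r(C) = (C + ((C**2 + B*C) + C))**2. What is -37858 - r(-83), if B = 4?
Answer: -40882739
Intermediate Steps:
r(C) = (C**2 + 6*C)**2 (r(C) = (C + ((C**2 + 4*C) + C))**2 = (C + (C**2 + 5*C))**2 = (C**2 + 6*C)**2)
-37858 - r(-83) = -37858 - (-83)**2*(6 - 83)**2 = -37858 - 6889*(-77)**2 = -37858 - 6889*5929 = -37858 - 1*40844881 = -37858 - 40844881 = -40882739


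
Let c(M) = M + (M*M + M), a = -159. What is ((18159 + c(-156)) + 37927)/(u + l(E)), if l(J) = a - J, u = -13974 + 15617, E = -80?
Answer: 40055/782 ≈ 51.221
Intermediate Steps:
u = 1643
c(M) = M**2 + 2*M (c(M) = M + (M**2 + M) = M + (M + M**2) = M**2 + 2*M)
l(J) = -159 - J
((18159 + c(-156)) + 37927)/(u + l(E)) = ((18159 - 156*(2 - 156)) + 37927)/(1643 + (-159 - 1*(-80))) = ((18159 - 156*(-154)) + 37927)/(1643 + (-159 + 80)) = ((18159 + 24024) + 37927)/(1643 - 79) = (42183 + 37927)/1564 = 80110*(1/1564) = 40055/782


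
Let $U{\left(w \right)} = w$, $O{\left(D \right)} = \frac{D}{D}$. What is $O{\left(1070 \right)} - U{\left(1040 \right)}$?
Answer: $-1039$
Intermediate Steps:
$O{\left(D \right)} = 1$
$O{\left(1070 \right)} - U{\left(1040 \right)} = 1 - 1040 = -1039$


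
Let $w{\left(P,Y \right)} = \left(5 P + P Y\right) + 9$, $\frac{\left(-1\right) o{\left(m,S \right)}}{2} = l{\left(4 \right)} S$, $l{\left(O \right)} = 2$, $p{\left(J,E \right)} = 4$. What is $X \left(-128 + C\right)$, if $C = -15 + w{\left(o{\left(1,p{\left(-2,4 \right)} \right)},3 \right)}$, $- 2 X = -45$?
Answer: $-5895$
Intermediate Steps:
$X = \frac{45}{2}$ ($X = \left(- \frac{1}{2}\right) \left(-45\right) = \frac{45}{2} \approx 22.5$)
$o{\left(m,S \right)} = - 4 S$ ($o{\left(m,S \right)} = - 2 \cdot 2 S = - 4 S$)
$w{\left(P,Y \right)} = 9 + 5 P + P Y$
$C = -134$ ($C = -15 + \left(9 + 5 \left(\left(-4\right) 4\right) + \left(-4\right) 4 \cdot 3\right) = -15 + \left(9 + 5 \left(-16\right) - 48\right) = -15 - 119 = -134$)
$X \left(-128 + C\right) = \frac{45 \left(-128 - 134\right)}{2} = \frac{45}{2} \left(-262\right) = -5895$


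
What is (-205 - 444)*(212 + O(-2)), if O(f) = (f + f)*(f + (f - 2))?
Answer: -153164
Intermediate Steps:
O(f) = 2*f*(-2 + 2*f) (O(f) = (2*f)*(f + (-2 + f)) = (2*f)*(-2 + 2*f) = 2*f*(-2 + 2*f))
(-205 - 444)*(212 + O(-2)) = (-205 - 444)*(212 + 4*(-2)*(-1 - 2)) = -649*(212 + 4*(-2)*(-3)) = -649*(212 + 24) = -649*236 = -153164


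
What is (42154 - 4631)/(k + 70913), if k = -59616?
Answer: 37523/11297 ≈ 3.3215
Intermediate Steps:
(42154 - 4631)/(k + 70913) = (42154 - 4631)/(-59616 + 70913) = 37523/11297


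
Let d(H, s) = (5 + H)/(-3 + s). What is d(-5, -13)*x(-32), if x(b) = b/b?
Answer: 0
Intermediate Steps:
d(H, s) = (5 + H)/(-3 + s)
x(b) = 1
d(-5, -13)*x(-32) = ((5 - 5)/(-3 - 13))*1 = (0/(-16))*1 = -1/16*0*1 = 0*1 = 0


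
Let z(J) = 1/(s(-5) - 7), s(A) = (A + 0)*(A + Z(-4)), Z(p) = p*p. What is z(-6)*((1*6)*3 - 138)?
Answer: 60/31 ≈ 1.9355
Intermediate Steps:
Z(p) = p²
s(A) = A*(16 + A) (s(A) = (A + 0)*(A + (-4)²) = A*(A + 16) = A*(16 + A))
z(J) = -1/62 (z(J) = 1/(-5*(16 - 5) - 7) = 1/(-5*11 - 7) = 1/(-55 - 7) = 1/(-62) = -1/62)
z(-6)*((1*6)*3 - 138) = -((1*6)*3 - 138)/62 = -(6*3 - 138)/62 = -(18 - 138)/62 = -1/62*(-120) = 60/31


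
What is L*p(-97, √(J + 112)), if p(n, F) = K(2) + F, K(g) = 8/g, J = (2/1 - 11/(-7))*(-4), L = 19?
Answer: 76 + 114*√133/7 ≈ 263.82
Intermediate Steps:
J = -100/7 (J = (2*1 - 11*(-⅐))*(-4) = (2 + 11/7)*(-4) = (25/7)*(-4) = -100/7 ≈ -14.286)
p(n, F) = 4 + F (p(n, F) = 8/2 + F = 8*(½) + F = 4 + F)
L*p(-97, √(J + 112)) = 19*(4 + √(-100/7 + 112)) = 19*(4 + √(684/7)) = 19*(4 + 6*√133/7) = 76 + 114*√133/7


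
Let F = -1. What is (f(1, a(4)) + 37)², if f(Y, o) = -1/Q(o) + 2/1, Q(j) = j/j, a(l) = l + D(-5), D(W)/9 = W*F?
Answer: 1444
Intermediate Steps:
D(W) = -9*W (D(W) = 9*(W*(-1)) = 9*(-W) = -9*W)
a(l) = 45 + l (a(l) = l - 9*(-5) = l + 45 = 45 + l)
Q(j) = 1
f(Y, o) = 1 (f(Y, o) = -1/1 + 2/1 = -1*1 + 2*1 = -1 + 2 = 1)
(f(1, a(4)) + 37)² = (1 + 37)² = 38² = 1444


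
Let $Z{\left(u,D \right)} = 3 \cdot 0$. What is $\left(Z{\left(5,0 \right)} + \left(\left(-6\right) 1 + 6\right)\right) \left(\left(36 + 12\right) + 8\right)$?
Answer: $0$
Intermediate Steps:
$Z{\left(u,D \right)} = 0$
$\left(Z{\left(5,0 \right)} + \left(\left(-6\right) 1 + 6\right)\right) \left(\left(36 + 12\right) + 8\right) = \left(0 + \left(\left(-6\right) 1 + 6\right)\right) \left(\left(36 + 12\right) + 8\right) = \left(0 + \left(-6 + 6\right)\right) \left(48 + 8\right) = \left(0 + 0\right) 56 = 0 \cdot 56 = 0$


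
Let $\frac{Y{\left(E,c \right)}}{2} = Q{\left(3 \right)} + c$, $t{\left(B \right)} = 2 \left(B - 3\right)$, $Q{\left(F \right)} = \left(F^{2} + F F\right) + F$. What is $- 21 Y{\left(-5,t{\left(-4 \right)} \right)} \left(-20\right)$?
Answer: $5880$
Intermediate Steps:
$Q{\left(F \right)} = F + 2 F^{2}$ ($Q{\left(F \right)} = \left(F^{2} + F^{2}\right) + F = 2 F^{2} + F = F + 2 F^{2}$)
$t{\left(B \right)} = -6 + 2 B$ ($t{\left(B \right)} = 2 \left(-3 + B\right) = -6 + 2 B$)
$Y{\left(E,c \right)} = 42 + 2 c$ ($Y{\left(E,c \right)} = 2 \left(3 \left(1 + 2 \cdot 3\right) + c\right) = 2 \left(3 \left(1 + 6\right) + c\right) = 2 \left(3 \cdot 7 + c\right) = 2 \left(21 + c\right) = 42 + 2 c$)
$- 21 Y{\left(-5,t{\left(-4 \right)} \right)} \left(-20\right) = - 21 \left(42 + 2 \left(-6 + 2 \left(-4\right)\right)\right) \left(-20\right) = - 21 \left(42 + 2 \left(-6 - 8\right)\right) \left(-20\right) = - 21 \left(42 + 2 \left(-14\right)\right) \left(-20\right) = - 21 \left(42 - 28\right) \left(-20\right) = \left(-21\right) 14 \left(-20\right) = \left(-294\right) \left(-20\right) = 5880$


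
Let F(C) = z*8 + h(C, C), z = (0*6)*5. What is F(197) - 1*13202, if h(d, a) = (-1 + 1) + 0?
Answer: -13202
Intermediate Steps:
h(d, a) = 0 (h(d, a) = 0 + 0 = 0)
z = 0 (z = 0*5 = 0)
F(C) = 0 (F(C) = 0*8 + 0 = 0 + 0 = 0)
F(197) - 1*13202 = 0 - 1*13202 = 0 - 13202 = -13202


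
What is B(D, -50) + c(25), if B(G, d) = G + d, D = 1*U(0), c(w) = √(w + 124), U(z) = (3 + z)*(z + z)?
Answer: -50 + √149 ≈ -37.793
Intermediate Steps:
U(z) = 2*z*(3 + z) (U(z) = (3 + z)*(2*z) = 2*z*(3 + z))
c(w) = √(124 + w)
D = 0 (D = 1*(2*0*(3 + 0)) = 1*(2*0*3) = 1*0 = 0)
B(D, -50) + c(25) = (0 - 50) + √(124 + 25) = -50 + √149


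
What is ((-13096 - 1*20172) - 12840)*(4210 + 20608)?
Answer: -1144308344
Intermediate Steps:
((-13096 - 1*20172) - 12840)*(4210 + 20608) = ((-13096 - 20172) - 12840)*24818 = (-33268 - 12840)*24818 = -46108*24818 = -1144308344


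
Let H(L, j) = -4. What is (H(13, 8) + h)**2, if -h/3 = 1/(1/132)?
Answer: 160000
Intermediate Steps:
h = -396 (h = -3/(1/132) = -3/1/132 = -3*132 = -396)
(H(13, 8) + h)**2 = (-4 - 396)**2 = (-400)**2 = 160000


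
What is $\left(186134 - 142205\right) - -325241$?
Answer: $369170$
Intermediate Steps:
$\left(186134 - 142205\right) - -325241 = 43929 + 325241 = 369170$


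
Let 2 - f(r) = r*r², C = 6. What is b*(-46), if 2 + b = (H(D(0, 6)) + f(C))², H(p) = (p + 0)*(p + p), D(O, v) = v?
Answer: -927452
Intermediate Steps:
f(r) = 2 - r³ (f(r) = 2 - r*r² = 2 - r³)
H(p) = 2*p² (H(p) = p*(2*p) = 2*p²)
b = 20162 (b = -2 + (2*6² + (2 - 1*6³))² = -2 + (2*36 + (2 - 1*216))² = -2 + (72 + (2 - 216))² = -2 + (72 - 214)² = -2 + (-142)² = -2 + 20164 = 20162)
b*(-46) = 20162*(-46) = -927452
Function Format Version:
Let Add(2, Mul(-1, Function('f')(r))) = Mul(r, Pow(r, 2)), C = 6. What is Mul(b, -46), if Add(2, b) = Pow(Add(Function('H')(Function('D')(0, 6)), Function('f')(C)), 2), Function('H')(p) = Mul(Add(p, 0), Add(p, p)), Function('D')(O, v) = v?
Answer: -927452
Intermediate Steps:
Function('f')(r) = Add(2, Mul(-1, Pow(r, 3))) (Function('f')(r) = Add(2, Mul(-1, Mul(r, Pow(r, 2)))) = Add(2, Mul(-1, Pow(r, 3))))
Function('H')(p) = Mul(2, Pow(p, 2)) (Function('H')(p) = Mul(p, Mul(2, p)) = Mul(2, Pow(p, 2)))
b = 20162 (b = Add(-2, Pow(Add(Mul(2, Pow(6, 2)), Add(2, Mul(-1, Pow(6, 3)))), 2)) = Add(-2, Pow(Add(Mul(2, 36), Add(2, Mul(-1, 216))), 2)) = Add(-2, Pow(Add(72, Add(2, -216)), 2)) = Add(-2, Pow(Add(72, -214), 2)) = Add(-2, Pow(-142, 2)) = Add(-2, 20164) = 20162)
Mul(b, -46) = Mul(20162, -46) = -927452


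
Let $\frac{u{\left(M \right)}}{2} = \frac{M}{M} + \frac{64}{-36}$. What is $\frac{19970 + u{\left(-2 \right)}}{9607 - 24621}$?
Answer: $- \frac{89858}{67563} \approx -1.33$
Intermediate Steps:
$u{\left(M \right)} = - \frac{14}{9}$ ($u{\left(M \right)} = 2 \left(\frac{M}{M} + \frac{64}{-36}\right) = 2 \left(1 + 64 \left(- \frac{1}{36}\right)\right) = 2 \left(1 - \frac{16}{9}\right) = 2 \left(- \frac{7}{9}\right) = - \frac{14}{9}$)
$\frac{19970 + u{\left(-2 \right)}}{9607 - 24621} = \frac{19970 - \frac{14}{9}}{9607 - 24621} = \frac{179716}{9 \left(-15014\right)} = \frac{179716}{9} \left(- \frac{1}{15014}\right) = - \frac{89858}{67563}$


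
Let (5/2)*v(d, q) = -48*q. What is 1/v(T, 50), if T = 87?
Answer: -1/960 ≈ -0.0010417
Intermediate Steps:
v(d, q) = -96*q/5 (v(d, q) = 2*(-48*q)/5 = -96*q/5)
1/v(T, 50) = 1/(-96/5*50) = 1/(-960) = -1/960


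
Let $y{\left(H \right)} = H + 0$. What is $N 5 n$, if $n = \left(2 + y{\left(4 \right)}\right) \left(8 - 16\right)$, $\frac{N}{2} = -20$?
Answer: $9600$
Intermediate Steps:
$N = -40$ ($N = 2 \left(-20\right) = -40$)
$y{\left(H \right)} = H$
$n = -48$ ($n = \left(2 + 4\right) \left(8 - 16\right) = 6 \left(-8\right) = -48$)
$N 5 n = \left(-40\right) 5 \left(-48\right) = \left(-200\right) \left(-48\right) = 9600$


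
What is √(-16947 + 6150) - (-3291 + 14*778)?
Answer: -7601 + I*√10797 ≈ -7601.0 + 103.91*I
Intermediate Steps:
√(-16947 + 6150) - (-3291 + 14*778) = √(-10797) - (-3291 + 10892) = I*√10797 - 1*7601 = I*√10797 - 7601 = -7601 + I*√10797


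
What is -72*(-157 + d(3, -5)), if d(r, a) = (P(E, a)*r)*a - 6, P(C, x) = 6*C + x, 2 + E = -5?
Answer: -39024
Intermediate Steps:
E = -7 (E = -2 - 5 = -7)
P(C, x) = x + 6*C
d(r, a) = -6 + a*r*(-42 + a) (d(r, a) = ((a + 6*(-7))*r)*a - 6 = ((a - 42)*r)*a - 6 = ((-42 + a)*r)*a - 6 = (r*(-42 + a))*a - 6 = a*r*(-42 + a) - 6 = -6 + a*r*(-42 + a))
-72*(-157 + d(3, -5)) = -72*(-157 + (-6 - 5*3*(-42 - 5))) = -72*(-157 + (-6 - 5*3*(-47))) = -72*(-157 + (-6 + 705)) = -72*(-157 + 699) = -72*542 = -39024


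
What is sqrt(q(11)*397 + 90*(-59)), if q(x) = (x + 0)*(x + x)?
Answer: 2*sqrt(22691) ≈ 301.27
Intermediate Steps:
q(x) = 2*x**2 (q(x) = x*(2*x) = 2*x**2)
sqrt(q(11)*397 + 90*(-59)) = sqrt((2*11**2)*397 + 90*(-59)) = sqrt((2*121)*397 - 5310) = sqrt(242*397 - 5310) = sqrt(96074 - 5310) = sqrt(90764) = 2*sqrt(22691)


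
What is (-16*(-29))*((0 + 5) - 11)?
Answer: -2784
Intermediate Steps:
(-16*(-29))*((0 + 5) - 11) = 464*(5 - 11) = 464*(-6) = -2784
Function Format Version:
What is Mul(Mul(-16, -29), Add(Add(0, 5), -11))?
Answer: -2784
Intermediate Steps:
Mul(Mul(-16, -29), Add(Add(0, 5), -11)) = Mul(464, Add(5, -11)) = Mul(464, -6) = -2784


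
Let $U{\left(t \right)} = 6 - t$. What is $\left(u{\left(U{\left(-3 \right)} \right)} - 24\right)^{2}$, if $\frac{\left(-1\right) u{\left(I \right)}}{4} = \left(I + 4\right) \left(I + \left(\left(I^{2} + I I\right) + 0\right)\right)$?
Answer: $79495056$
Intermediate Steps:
$u{\left(I \right)} = - 4 \left(4 + I\right) \left(I + 2 I^{2}\right)$ ($u{\left(I \right)} = - 4 \left(I + 4\right) \left(I + \left(\left(I^{2} + I I\right) + 0\right)\right) = - 4 \left(4 + I\right) \left(I + \left(\left(I^{2} + I^{2}\right) + 0\right)\right) = - 4 \left(4 + I\right) \left(I + \left(2 I^{2} + 0\right)\right) = - 4 \left(4 + I\right) \left(I + 2 I^{2}\right)$)
$\left(u{\left(U{\left(-3 \right)} \right)} - 24\right)^{2} = \left(- 4 \left(6 - -3\right) \left(4 + 2 \left(6 - -3\right)^{2} + 9 \left(6 - -3\right)\right) - 24\right)^{2} = \left(- 4 \left(6 + 3\right) \left(4 + 2 \left(6 + 3\right)^{2} + 9 \left(6 + 3\right)\right) - 24\right)^{2} = \left(\left(-4\right) 9 \left(4 + 2 \cdot 9^{2} + 9 \cdot 9\right) - 24\right)^{2} = \left(\left(-4\right) 9 \left(4 + 2 \cdot 81 + 81\right) - 24\right)^{2} = \left(\left(-4\right) 9 \left(4 + 162 + 81\right) - 24\right)^{2} = \left(\left(-4\right) 9 \cdot 247 - 24\right)^{2} = \left(-8892 - 24\right)^{2} = \left(-8916\right)^{2} = 79495056$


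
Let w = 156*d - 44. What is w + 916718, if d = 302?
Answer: 963786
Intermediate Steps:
w = 47068 (w = 156*302 - 44 = 47112 - 44 = 47068)
w + 916718 = 47068 + 916718 = 963786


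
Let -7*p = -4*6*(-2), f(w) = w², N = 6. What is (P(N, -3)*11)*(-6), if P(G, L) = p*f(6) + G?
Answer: 111276/7 ≈ 15897.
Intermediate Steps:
p = -48/7 (p = -(-4*6)*(-2)/7 = -(-24)*(-2)/7 = -⅐*48 = -48/7 ≈ -6.8571)
P(G, L) = -1728/7 + G (P(G, L) = -48/7*6² + G = -48/7*36 + G = -1728/7 + G)
(P(N, -3)*11)*(-6) = ((-1728/7 + 6)*11)*(-6) = -1686/7*11*(-6) = -18546/7*(-6) = 111276/7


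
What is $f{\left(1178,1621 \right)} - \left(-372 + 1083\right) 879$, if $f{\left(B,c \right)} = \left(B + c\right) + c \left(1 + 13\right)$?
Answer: $-599476$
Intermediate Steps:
$f{\left(B,c \right)} = B + 15 c$ ($f{\left(B,c \right)} = \left(B + c\right) + c 14 = \left(B + c\right) + 14 c = B + 15 c$)
$f{\left(1178,1621 \right)} - \left(-372 + 1083\right) 879 = \left(1178 + 15 \cdot 1621\right) - \left(-372 + 1083\right) 879 = \left(1178 + 24315\right) - 711 \cdot 879 = 25493 - 624969 = -599476$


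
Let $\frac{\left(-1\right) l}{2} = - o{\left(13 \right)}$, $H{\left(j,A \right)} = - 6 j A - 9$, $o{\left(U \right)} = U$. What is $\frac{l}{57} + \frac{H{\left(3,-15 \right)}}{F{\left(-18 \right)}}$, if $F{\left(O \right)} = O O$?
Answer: $\frac{863}{684} \approx 1.2617$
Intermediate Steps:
$F{\left(O \right)} = O^{2}$
$H{\left(j,A \right)} = -9 - 6 A j$ ($H{\left(j,A \right)} = - 6 A j - 9 = -9 - 6 A j$)
$l = 26$ ($l = - 2 \left(\left(-1\right) 13\right) = \left(-2\right) \left(-13\right) = 26$)
$\frac{l}{57} + \frac{H{\left(3,-15 \right)}}{F{\left(-18 \right)}} = \frac{26}{57} + \frac{-9 - \left(-90\right) 3}{\left(-18\right)^{2}} = 26 \cdot \frac{1}{57} + \frac{-9 + 270}{324} = \frac{26}{57} + 261 \cdot \frac{1}{324} = \frac{26}{57} + \frac{29}{36} = \frac{863}{684}$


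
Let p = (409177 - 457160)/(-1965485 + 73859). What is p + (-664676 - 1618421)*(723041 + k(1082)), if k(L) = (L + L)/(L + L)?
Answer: -3122648950014078341/1891626 ≈ -1.6508e+12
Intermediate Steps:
k(L) = 1 (k(L) = (2*L)/((2*L)) = (2*L)*(1/(2*L)) = 1)
p = 47983/1891626 (p = -47983/(-1891626) = -47983*(-1/1891626) = 47983/1891626 ≈ 0.025366)
p + (-664676 - 1618421)*(723041 + k(1082)) = 47983/1891626 + (-664676 - 1618421)*(723041 + 1) = 47983/1891626 - 2283097*723042 = 47983/1891626 - 1650775021074 = -3122648950014078341/1891626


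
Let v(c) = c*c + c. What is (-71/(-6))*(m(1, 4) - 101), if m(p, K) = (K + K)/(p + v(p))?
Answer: -20945/18 ≈ -1163.6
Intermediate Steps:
v(c) = c + c² (v(c) = c² + c = c + c²)
m(p, K) = 2*K/(p + p*(1 + p)) (m(p, K) = (K + K)/(p + p*(1 + p)) = (2*K)/(p + p*(1 + p)) = 2*K/(p + p*(1 + p)))
(-71/(-6))*(m(1, 4) - 101) = (-71/(-6))*(2*4/(1*(2 + 1)) - 101) = (-71*(-⅙))*(2*4*1/3 - 101) = 71*(2*4*1*(⅓) - 101)/6 = 71*(8/3 - 101)/6 = (71/6)*(-295/3) = -20945/18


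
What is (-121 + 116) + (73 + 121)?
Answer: 189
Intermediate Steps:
(-121 + 116) + (73 + 121) = -5 + 194 = 189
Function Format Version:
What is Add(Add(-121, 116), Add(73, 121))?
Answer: 189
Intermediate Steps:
Add(Add(-121, 116), Add(73, 121)) = Add(-5, 194) = 189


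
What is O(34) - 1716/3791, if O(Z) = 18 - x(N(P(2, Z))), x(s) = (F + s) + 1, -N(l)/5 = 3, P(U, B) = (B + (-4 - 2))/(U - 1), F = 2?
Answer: 112014/3791 ≈ 29.547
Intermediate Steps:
P(U, B) = (-6 + B)/(-1 + U) (P(U, B) = (B - 6)/(-1 + U) = (-6 + B)/(-1 + U))
N(l) = -15 (N(l) = -5*3 = -15)
x(s) = 3 + s (x(s) = (2 + s) + 1 = 3 + s)
O(Z) = 30 (O(Z) = 18 - (3 - 15) = 18 - 1*(-12) = 18 + 12 = 30)
O(34) - 1716/3791 = 30 - 1716/3791 = 112014/3791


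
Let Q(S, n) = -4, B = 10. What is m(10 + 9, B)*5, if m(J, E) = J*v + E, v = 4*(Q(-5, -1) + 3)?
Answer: -330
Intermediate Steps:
v = -4 (v = 4*(-4 + 3) = 4*(-1) = -4)
m(J, E) = E - 4*J (m(J, E) = J*(-4) + E = -4*J + E = E - 4*J)
m(10 + 9, B)*5 = (10 - 4*(10 + 9))*5 = (10 - 4*19)*5 = (10 - 76)*5 = -66*5 = -330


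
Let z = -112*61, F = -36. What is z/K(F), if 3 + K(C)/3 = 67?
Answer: -427/12 ≈ -35.583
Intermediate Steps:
K(C) = 192 (K(C) = -9 + 3*67 = -9 + 201 = 192)
z = -6832
z/K(F) = -6832/192 = -6832*1/192 = -427/12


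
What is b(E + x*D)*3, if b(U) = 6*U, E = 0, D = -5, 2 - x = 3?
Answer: 90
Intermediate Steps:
x = -1 (x = 2 - 1*3 = 2 - 3 = -1)
b(E + x*D)*3 = (6*(0 - 1*(-5)))*3 = (6*(0 + 5))*3 = (6*5)*3 = 30*3 = 90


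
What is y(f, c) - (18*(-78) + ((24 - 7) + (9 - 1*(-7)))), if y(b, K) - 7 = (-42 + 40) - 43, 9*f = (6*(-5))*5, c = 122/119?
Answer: 1333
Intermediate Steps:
c = 122/119 (c = 122*(1/119) = 122/119 ≈ 1.0252)
f = -50/3 (f = ((6*(-5))*5)/9 = (-30*5)/9 = (⅑)*(-150) = -50/3 ≈ -16.667)
y(b, K) = -38 (y(b, K) = 7 + ((-42 + 40) - 43) = 7 + (-2 - 43) = 7 - 45 = -38)
y(f, c) - (18*(-78) + ((24 - 7) + (9 - 1*(-7)))) = -38 - (18*(-78) + ((24 - 7) + (9 - 1*(-7)))) = -38 - (-1404 + (17 + (9 + 7))) = -38 - (-1404 + (17 + 16)) = -38 - (-1404 + 33) = -38 - 1*(-1371) = -38 + 1371 = 1333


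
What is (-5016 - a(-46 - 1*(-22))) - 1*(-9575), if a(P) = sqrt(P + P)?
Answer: 4559 - 4*I*sqrt(3) ≈ 4559.0 - 6.9282*I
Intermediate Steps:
a(P) = sqrt(2)*sqrt(P) (a(P) = sqrt(2*P) = sqrt(2)*sqrt(P))
(-5016 - a(-46 - 1*(-22))) - 1*(-9575) = (-5016 - sqrt(2)*sqrt(-46 - 1*(-22))) - 1*(-9575) = (-5016 - sqrt(2)*sqrt(-46 + 22)) + 9575 = (-5016 - sqrt(2)*sqrt(-24)) + 9575 = (-5016 - sqrt(2)*2*I*sqrt(6)) + 9575 = (-5016 - 4*I*sqrt(3)) + 9575 = 4559 - 4*I*sqrt(3)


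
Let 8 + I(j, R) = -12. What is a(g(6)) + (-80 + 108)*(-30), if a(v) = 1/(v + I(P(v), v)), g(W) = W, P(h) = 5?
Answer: -11761/14 ≈ -840.07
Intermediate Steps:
I(j, R) = -20 (I(j, R) = -8 - 12 = -20)
a(v) = 1/(-20 + v) (a(v) = 1/(v - 20) = 1/(-20 + v))
a(g(6)) + (-80 + 108)*(-30) = 1/(-20 + 6) + (-80 + 108)*(-30) = 1/(-14) + 28*(-30) = -1/14 - 840 = -11761/14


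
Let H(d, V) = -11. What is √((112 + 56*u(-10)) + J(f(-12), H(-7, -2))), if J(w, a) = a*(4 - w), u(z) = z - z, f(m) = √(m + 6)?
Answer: √(68 + 11*I*√6) ≈ 8.4007 + 1.6037*I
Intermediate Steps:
f(m) = √(6 + m)
u(z) = 0
√((112 + 56*u(-10)) + J(f(-12), H(-7, -2))) = √((112 + 56*0) - 11*(4 - √(6 - 12))) = √((112 + 0) - 11*(4 - √(-6))) = √(112 - 11*(4 - I*√6)) = √(112 + (-44 + 11*I*√6)) = √(68 + 11*I*√6)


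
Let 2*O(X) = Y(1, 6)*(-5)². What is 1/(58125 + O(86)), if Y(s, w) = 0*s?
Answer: 1/58125 ≈ 1.7204e-5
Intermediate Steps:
Y(s, w) = 0
O(X) = 0 (O(X) = (0*(-5)²)/2 = (0*25)/2 = (½)*0 = 0)
1/(58125 + O(86)) = 1/(58125 + 0) = 1/58125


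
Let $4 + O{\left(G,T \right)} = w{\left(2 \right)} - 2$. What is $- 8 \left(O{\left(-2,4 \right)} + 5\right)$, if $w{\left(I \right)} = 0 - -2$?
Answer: $-8$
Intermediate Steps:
$w{\left(I \right)} = 2$ ($w{\left(I \right)} = 0 + 2 = 2$)
$O{\left(G,T \right)} = -4$ ($O{\left(G,T \right)} = -4 + \left(2 - 2\right) = -4 + 0 = -4$)
$- 8 \left(O{\left(-2,4 \right)} + 5\right) = - 8 \left(-4 + 5\right) = \left(-8\right) 1 = -8$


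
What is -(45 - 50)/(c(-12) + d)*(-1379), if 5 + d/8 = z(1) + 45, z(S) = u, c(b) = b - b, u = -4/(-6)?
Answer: -20685/976 ≈ -21.194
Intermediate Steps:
u = ⅔ (u = -4*(-⅙) = ⅔ ≈ 0.66667)
c(b) = 0
z(S) = ⅔
d = 976/3 (d = -40 + 8*(⅔ + 45) = -40 + 8*(137/3) = -40 + 1096/3 = 976/3 ≈ 325.33)
-(45 - 50)/(c(-12) + d)*(-1379) = -(45 - 50)/(0 + 976/3)*(-1379) = -(-5/976/3)*(-1379) = -(-5*3/976)*(-1379) = -(-15)*(-1379)/976 = -1*20685/976 = -20685/976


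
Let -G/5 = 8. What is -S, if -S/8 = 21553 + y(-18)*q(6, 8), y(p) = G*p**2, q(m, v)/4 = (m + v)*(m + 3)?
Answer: -52082296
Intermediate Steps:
G = -40 (G = -5*8 = -40)
q(m, v) = 4*(3 + m)*(m + v) (q(m, v) = 4*((m + v)*(m + 3)) = 4*((m + v)*(3 + m)) = 4*((3 + m)*(m + v)) = 4*(3 + m)*(m + v))
y(p) = -40*p**2
S = 52082296 (S = -8*(21553 + (-40*(-18)**2)*(4*6**2 + 12*6 + 12*8 + 4*6*8)) = -8*(21553 + (-40*324)*(4*36 + 72 + 96 + 192)) = -8*(21553 - 12960*(144 + 72 + 96 + 192)) = -8*(21553 - 12960*504) = -8*(21553 - 6531840) = -8*(-6510287) = 52082296)
-S = -1*52082296 = -52082296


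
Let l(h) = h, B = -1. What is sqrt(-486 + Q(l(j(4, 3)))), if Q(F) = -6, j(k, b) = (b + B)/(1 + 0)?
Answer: 2*I*sqrt(123) ≈ 22.181*I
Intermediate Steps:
j(k, b) = -1 + b (j(k, b) = (b - 1)/(1 + 0) = (-1 + b)/1 = (-1 + b)*1 = -1 + b)
sqrt(-486 + Q(l(j(4, 3)))) = sqrt(-486 - 6) = sqrt(-492) = 2*I*sqrt(123)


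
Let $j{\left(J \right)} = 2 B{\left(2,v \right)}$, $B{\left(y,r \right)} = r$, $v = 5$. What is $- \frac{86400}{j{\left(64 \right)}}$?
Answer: $-8640$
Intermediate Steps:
$j{\left(J \right)} = 10$ ($j{\left(J \right)} = 2 \cdot 5 = 10$)
$- \frac{86400}{j{\left(64 \right)}} = - \frac{86400}{10} = \left(-86400\right) \frac{1}{10} = -8640$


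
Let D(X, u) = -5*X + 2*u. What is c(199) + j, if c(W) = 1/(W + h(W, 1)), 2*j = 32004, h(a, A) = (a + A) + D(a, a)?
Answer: 3168395/198 ≈ 16002.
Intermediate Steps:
h(a, A) = A - 2*a (h(a, A) = (a + A) + (-5*a + 2*a) = (A + a) - 3*a = A - 2*a)
j = 16002 (j = (1/2)*32004 = 16002)
c(W) = 1/(1 - W) (c(W) = 1/(W + (1 - 2*W)) = 1/(1 - W))
c(199) + j = 1/(1 - 1*199) + 16002 = 1/(1 - 199) + 16002 = 1/(-198) + 16002 = -1/198 + 16002 = 3168395/198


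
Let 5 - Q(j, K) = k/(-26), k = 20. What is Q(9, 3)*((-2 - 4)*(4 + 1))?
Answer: -2250/13 ≈ -173.08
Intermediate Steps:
Q(j, K) = 75/13 (Q(j, K) = 5 - 20/(-26) = 5 - 20*(-1)/26 = 5 - 1*(-10/13) = 5 + 10/13 = 75/13)
Q(9, 3)*((-2 - 4)*(4 + 1)) = 75*((-2 - 4)*(4 + 1))/13 = 75*(-6*5)/13 = (75/13)*(-30) = -2250/13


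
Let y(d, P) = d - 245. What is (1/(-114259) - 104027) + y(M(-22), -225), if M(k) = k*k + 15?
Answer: -11856999208/114259 ≈ -1.0377e+5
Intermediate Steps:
M(k) = 15 + k² (M(k) = k² + 15 = 15 + k²)
y(d, P) = -245 + d
(1/(-114259) - 104027) + y(M(-22), -225) = (1/(-114259) - 104027) + (-245 + (15 + (-22)²)) = (-1/114259 - 104027) + (-245 + (15 + 484)) = -11886020994/114259 + (-245 + 499) = -11886020994/114259 + 254 = -11856999208/114259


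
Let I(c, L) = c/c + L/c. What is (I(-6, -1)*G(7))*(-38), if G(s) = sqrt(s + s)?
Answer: -133*sqrt(14)/3 ≈ -165.88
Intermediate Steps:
G(s) = sqrt(2)*sqrt(s) (G(s) = sqrt(2*s) = sqrt(2)*sqrt(s))
I(c, L) = 1 + L/c
(I(-6, -1)*G(7))*(-38) = (((-1 - 6)/(-6))*(sqrt(2)*sqrt(7)))*(-38) = ((-1/6*(-7))*sqrt(14))*(-38) = (7*sqrt(14)/6)*(-38) = -133*sqrt(14)/3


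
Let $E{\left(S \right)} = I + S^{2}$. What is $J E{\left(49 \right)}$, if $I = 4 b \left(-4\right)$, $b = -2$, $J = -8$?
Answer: $-19464$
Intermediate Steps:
$I = 32$ ($I = 4 \left(-2\right) \left(-4\right) = \left(-8\right) \left(-4\right) = 32$)
$E{\left(S \right)} = 32 + S^{2}$
$J E{\left(49 \right)} = - 8 \left(32 + 49^{2}\right) = - 8 \left(32 + 2401\right) = \left(-8\right) 2433 = -19464$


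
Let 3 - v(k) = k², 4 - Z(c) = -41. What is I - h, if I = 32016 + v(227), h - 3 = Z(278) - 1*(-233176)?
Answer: -252734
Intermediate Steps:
Z(c) = 45 (Z(c) = 4 - 1*(-41) = 4 + 41 = 45)
v(k) = 3 - k²
h = 233224 (h = 3 + (45 - 1*(-233176)) = 3 + (45 + 233176) = 3 + 233221 = 233224)
I = -19510 (I = 32016 + (3 - 1*227²) = 32016 + (3 - 1*51529) = 32016 + (3 - 51529) = 32016 - 51526 = -19510)
I - h = -19510 - 1*233224 = -19510 - 233224 = -252734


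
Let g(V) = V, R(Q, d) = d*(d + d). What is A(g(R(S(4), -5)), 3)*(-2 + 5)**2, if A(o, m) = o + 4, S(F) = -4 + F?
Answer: 486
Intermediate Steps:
R(Q, d) = 2*d**2 (R(Q, d) = d*(2*d) = 2*d**2)
A(o, m) = 4 + o
A(g(R(S(4), -5)), 3)*(-2 + 5)**2 = (4 + 2*(-5)**2)*(-2 + 5)**2 = (4 + 2*25)*3**2 = (4 + 50)*9 = 54*9 = 486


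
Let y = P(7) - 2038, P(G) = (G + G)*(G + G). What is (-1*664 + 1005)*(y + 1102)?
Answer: -252340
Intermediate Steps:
P(G) = 4*G² (P(G) = (2*G)*(2*G) = 4*G²)
y = -1842 (y = 4*7² - 2038 = 4*49 - 2038 = 196 - 2038 = -1842)
(-1*664 + 1005)*(y + 1102) = (-1*664 + 1005)*(-1842 + 1102) = (-664 + 1005)*(-740) = 341*(-740) = -252340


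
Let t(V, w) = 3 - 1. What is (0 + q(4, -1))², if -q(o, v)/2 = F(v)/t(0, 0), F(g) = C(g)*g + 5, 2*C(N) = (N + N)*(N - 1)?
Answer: 9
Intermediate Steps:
t(V, w) = 2
C(N) = N*(-1 + N) (C(N) = ((N + N)*(N - 1))/2 = ((2*N)*(-1 + N))/2 = (2*N*(-1 + N))/2 = N*(-1 + N))
F(g) = 5 + g²*(-1 + g) (F(g) = (g*(-1 + g))*g + 5 = g²*(-1 + g) + 5 = 5 + g²*(-1 + g))
q(o, v) = -5 - v²*(-1 + v) (q(o, v) = -2*(5 + v²*(-1 + v))/2 = -2*(5/2 + v²*(-1 + v)/2) = -5 - v²*(-1 + v))
(0 + q(4, -1))² = (0 + (-5 + (-1)²*(1 - 1*(-1))))² = (0 + (-5 + 1*(1 + 1)))² = (0 + (-5 + 1*2))² = (0 + (-5 + 2))² = (0 - 3)² = (-3)² = 9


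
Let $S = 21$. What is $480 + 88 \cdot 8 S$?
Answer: $15264$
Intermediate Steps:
$480 + 88 \cdot 8 S = 480 + 88 \cdot 8 \cdot 21 = 480 + 88 \cdot 168 = 480 + 14784 = 15264$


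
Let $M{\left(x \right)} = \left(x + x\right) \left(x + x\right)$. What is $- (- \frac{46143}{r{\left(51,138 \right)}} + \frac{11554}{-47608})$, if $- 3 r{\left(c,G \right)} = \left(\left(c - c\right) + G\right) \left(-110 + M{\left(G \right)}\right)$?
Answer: $\frac{2389442875}{10411381618} \approx 0.2295$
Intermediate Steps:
$M{\left(x \right)} = 4 x^{2}$ ($M{\left(x \right)} = 2 x 2 x = 4 x^{2}$)
$r{\left(c,G \right)} = - \frac{G \left(-110 + 4 G^{2}\right)}{3}$ ($r{\left(c,G \right)} = - \frac{\left(\left(c - c\right) + G\right) \left(-110 + 4 G^{2}\right)}{3} = - \frac{\left(0 + G\right) \left(-110 + 4 G^{2}\right)}{3} = - \frac{G \left(-110 + 4 G^{2}\right)}{3}$)
$- (- \frac{46143}{r{\left(51,138 \right)}} + \frac{11554}{-47608}) = - (- \frac{46143}{\frac{2}{3} \cdot 138 \left(55 - 2 \cdot 138^{2}\right)} + \frac{11554}{-47608}) = - (- \frac{46143}{\frac{2}{3} \cdot 138 \left(55 - 38088\right)} + 11554 \left(- \frac{1}{47608}\right)) = - (- \frac{46143}{\frac{2}{3} \cdot 138 \left(55 - 38088\right)} - \frac{5777}{23804}) = - (- \frac{46143}{\frac{2}{3} \cdot 138 \left(-38033\right)} - \frac{5777}{23804}) = - (- \frac{46143}{-3499036} - \frac{5777}{23804}) = - (\left(-46143\right) \left(- \frac{1}{3499036}\right) - \frac{5777}{23804}) = - (\frac{46143}{3499036} - \frac{5777}{23804}) = \left(-1\right) \left(- \frac{2389442875}{10411381618}\right) = \frac{2389442875}{10411381618}$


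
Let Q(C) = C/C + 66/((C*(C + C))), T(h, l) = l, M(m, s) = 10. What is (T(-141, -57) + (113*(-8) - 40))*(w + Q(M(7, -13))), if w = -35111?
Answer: 3514477967/100 ≈ 3.5145e+7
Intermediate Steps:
Q(C) = 1 + 33/C**2 (Q(C) = 1 + 66/((C*(2*C))) = 1 + 66/((2*C**2)) = 1 + 66*(1/(2*C**2)) = 1 + 33/C**2)
(T(-141, -57) + (113*(-8) - 40))*(w + Q(M(7, -13))) = (-57 + (113*(-8) - 40))*(-35111 + (1 + 33/10**2)) = (-57 + (-904 - 40))*(-35111 + (1 + 33*(1/100))) = (-57 - 944)*(-35111 + (1 + 33/100)) = -1001*(-35111 + 133/100) = -1001*(-3510967/100) = 3514477967/100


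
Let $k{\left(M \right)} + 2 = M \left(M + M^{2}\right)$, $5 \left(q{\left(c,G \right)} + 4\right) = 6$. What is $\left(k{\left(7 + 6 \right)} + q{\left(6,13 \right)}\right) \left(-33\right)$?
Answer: $- \frac{389598}{5} \approx -77920.0$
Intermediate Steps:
$q{\left(c,G \right)} = - \frac{14}{5}$ ($q{\left(c,G \right)} = -4 + \frac{1}{5} \cdot 6 = -4 + \frac{6}{5} = - \frac{14}{5}$)
$k{\left(M \right)} = -2 + M \left(M + M^{2}\right)$
$\left(k{\left(7 + 6 \right)} + q{\left(6,13 \right)}\right) \left(-33\right) = \left(\left(-2 + \left(7 + 6\right)^{2} + \left(7 + 6\right)^{3}\right) - \frac{14}{5}\right) \left(-33\right) = \left(\left(-2 + 13^{2} + 13^{3}\right) - \frac{14}{5}\right) \left(-33\right) = \left(\left(-2 + 169 + 2197\right) - \frac{14}{5}\right) \left(-33\right) = \left(2364 - \frac{14}{5}\right) \left(-33\right) = \frac{11806}{5} \left(-33\right) = - \frac{389598}{5}$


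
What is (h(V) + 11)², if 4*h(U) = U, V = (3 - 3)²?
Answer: 121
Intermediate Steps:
V = 0 (V = 0² = 0)
h(U) = U/4
(h(V) + 11)² = ((¼)*0 + 11)² = (0 + 11)² = 11² = 121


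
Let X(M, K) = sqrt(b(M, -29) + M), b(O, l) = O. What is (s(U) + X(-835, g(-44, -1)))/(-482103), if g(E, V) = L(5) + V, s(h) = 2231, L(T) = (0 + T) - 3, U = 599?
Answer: -97/20961 - I*sqrt(1670)/482103 ≈ -0.0046276 - 8.4765e-5*I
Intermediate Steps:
L(T) = -3 + T (L(T) = T - 3 = -3 + T)
g(E, V) = 2 + V (g(E, V) = (-3 + 5) + V = 2 + V)
X(M, K) = sqrt(2)*sqrt(M) (X(M, K) = sqrt(M + M) = sqrt(2*M) = sqrt(2)*sqrt(M))
(s(U) + X(-835, g(-44, -1)))/(-482103) = (2231 + sqrt(2)*sqrt(-835))/(-482103) = (2231 + sqrt(2)*(I*sqrt(835)))*(-1/482103) = (2231 + I*sqrt(1670))*(-1/482103) = -97/20961 - I*sqrt(1670)/482103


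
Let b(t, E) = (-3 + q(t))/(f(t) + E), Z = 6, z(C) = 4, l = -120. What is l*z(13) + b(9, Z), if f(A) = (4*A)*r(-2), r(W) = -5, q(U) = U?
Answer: -13921/29 ≈ -480.03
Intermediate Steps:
f(A) = -20*A (f(A) = (4*A)*(-5) = -20*A)
b(t, E) = (-3 + t)/(E - 20*t) (b(t, E) = (-3 + t)/(-20*t + E) = (-3 + t)/(E - 20*t))
l*z(13) + b(9, Z) = -120*4 + (-3 + 9)/(6 - 20*9) = -480 + 6/(6 - 180) = -480 + 6/(-174) = -480 - 1/174*6 = -480 - 1/29 = -13921/29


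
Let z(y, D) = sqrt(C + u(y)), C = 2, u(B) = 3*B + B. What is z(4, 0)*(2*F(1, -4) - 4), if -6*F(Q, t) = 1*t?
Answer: -8*sqrt(2) ≈ -11.314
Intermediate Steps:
u(B) = 4*B
F(Q, t) = -t/6
z(y, D) = sqrt(2 + 4*y)
z(4, 0)*(2*F(1, -4) - 4) = sqrt(2 + 4*4)*(2*(-1/6*(-4)) - 4) = sqrt(2 + 16)*(2*(2/3) - 4) = sqrt(18)*(4/3 - 4) = (3*sqrt(2))*(-8/3) = -8*sqrt(2)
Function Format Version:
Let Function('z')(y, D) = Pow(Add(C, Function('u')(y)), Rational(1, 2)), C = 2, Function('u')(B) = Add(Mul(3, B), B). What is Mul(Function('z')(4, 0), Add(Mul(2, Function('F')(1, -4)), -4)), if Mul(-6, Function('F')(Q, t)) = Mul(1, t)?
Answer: Mul(-8, Pow(2, Rational(1, 2))) ≈ -11.314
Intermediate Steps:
Function('u')(B) = Mul(4, B)
Function('F')(Q, t) = Mul(Rational(-1, 6), t) (Function('F')(Q, t) = Mul(Rational(-1, 6), Mul(1, t)) = Mul(Rational(-1, 6), t))
Function('z')(y, D) = Pow(Add(2, Mul(4, y)), Rational(1, 2))
Mul(Function('z')(4, 0), Add(Mul(2, Function('F')(1, -4)), -4)) = Mul(Pow(Add(2, Mul(4, 4)), Rational(1, 2)), Add(Mul(2, Mul(Rational(-1, 6), -4)), -4)) = Mul(Pow(Add(2, 16), Rational(1, 2)), Add(Mul(2, Rational(2, 3)), -4)) = Mul(Pow(18, Rational(1, 2)), Add(Rational(4, 3), -4)) = Mul(Mul(3, Pow(2, Rational(1, 2))), Rational(-8, 3)) = Mul(-8, Pow(2, Rational(1, 2)))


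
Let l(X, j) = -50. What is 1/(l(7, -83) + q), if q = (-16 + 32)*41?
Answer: 1/606 ≈ 0.0016502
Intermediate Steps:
q = 656 (q = 16*41 = 656)
1/(l(7, -83) + q) = 1/(-50 + 656) = 1/606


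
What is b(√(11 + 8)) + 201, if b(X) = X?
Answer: 201 + √19 ≈ 205.36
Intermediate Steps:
b(√(11 + 8)) + 201 = √(11 + 8) + 201 = √19 + 201 = 201 + √19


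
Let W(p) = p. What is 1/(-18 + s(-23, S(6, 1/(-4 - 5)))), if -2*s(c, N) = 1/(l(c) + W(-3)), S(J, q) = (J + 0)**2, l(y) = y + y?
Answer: -98/1763 ≈ -0.055587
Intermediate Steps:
l(y) = 2*y
S(J, q) = J**2
s(c, N) = -1/(2*(-3 + 2*c)) (s(c, N) = -1/(2*(2*c - 3)) = -1/(2*(-3 + 2*c)))
1/(-18 + s(-23, S(6, 1/(-4 - 5)))) = 1/(-18 - 1/(-6 + 4*(-23))) = 1/(-18 - 1/(-6 - 92)) = 1/(-18 - 1/(-98)) = 1/(-18 - 1*(-1/98)) = 1/(-18 + 1/98) = 1/(-1763/98) = -98/1763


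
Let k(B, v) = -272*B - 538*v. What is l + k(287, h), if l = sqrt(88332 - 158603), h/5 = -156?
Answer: 341576 + I*sqrt(70271) ≈ 3.4158e+5 + 265.09*I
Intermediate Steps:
h = -780 (h = 5*(-156) = -780)
l = I*sqrt(70271) (l = sqrt(-70271) = I*sqrt(70271) ≈ 265.09*I)
k(B, v) = -538*v - 272*B
l + k(287, h) = I*sqrt(70271) + (-538*(-780) - 272*287) = I*sqrt(70271) + (419640 - 78064) = I*sqrt(70271) + 341576 = 341576 + I*sqrt(70271)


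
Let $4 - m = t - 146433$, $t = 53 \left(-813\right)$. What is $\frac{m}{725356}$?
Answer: $\frac{94763}{362678} \approx 0.26129$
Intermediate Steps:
$t = -43089$
$m = 189526$ ($m = 4 - \left(-43089 - 146433\right) = 4 - -189522 = 4 + 189522 = 189526$)
$\frac{m}{725356} = \frac{189526}{725356} = 189526 \cdot \frac{1}{725356} = \frac{94763}{362678}$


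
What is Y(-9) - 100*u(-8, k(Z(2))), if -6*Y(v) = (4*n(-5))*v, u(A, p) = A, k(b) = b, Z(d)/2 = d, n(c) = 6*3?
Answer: 908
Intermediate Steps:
n(c) = 18
Z(d) = 2*d
Y(v) = -12*v (Y(v) = -4*18*v/6 = -12*v)
Y(-9) - 100*u(-8, k(Z(2))) = -12*(-9) - 100*(-8) = 108 + 800 = 908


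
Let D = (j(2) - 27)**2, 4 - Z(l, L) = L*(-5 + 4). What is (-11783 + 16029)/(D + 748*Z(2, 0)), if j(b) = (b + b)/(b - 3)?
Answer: 4246/3953 ≈ 1.0741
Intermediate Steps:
Z(l, L) = 4 + L (Z(l, L) = 4 - L*(-5 + 4) = 4 - L*(-1) = 4 - (-1)*L = 4 + L)
j(b) = 2*b/(-3 + b) (j(b) = (2*b)/(-3 + b) = 2*b/(-3 + b))
D = 961 (D = (2*2/(-3 + 2) - 27)**2 = (2*2/(-1) - 27)**2 = (2*2*(-1) - 27)**2 = (-4 - 27)**2 = (-31)**2 = 961)
(-11783 + 16029)/(D + 748*Z(2, 0)) = (-11783 + 16029)/(961 + 748*(4 + 0)) = 4246/(961 + 748*4) = 4246/(961 + 2992) = 4246/3953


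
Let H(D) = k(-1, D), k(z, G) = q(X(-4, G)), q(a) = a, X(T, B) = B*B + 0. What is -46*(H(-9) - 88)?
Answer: 322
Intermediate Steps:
X(T, B) = B² (X(T, B) = B² + 0 = B²)
k(z, G) = G²
H(D) = D²
-46*(H(-9) - 88) = -46*((-9)² - 88) = -46*(81 - 88) = -46*(-7) = 322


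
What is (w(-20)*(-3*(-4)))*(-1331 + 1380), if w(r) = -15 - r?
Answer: 2940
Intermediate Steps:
(w(-20)*(-3*(-4)))*(-1331 + 1380) = ((-15 - 1*(-20))*(-3*(-4)))*(-1331 + 1380) = ((-15 + 20)*12)*49 = (5*12)*49 = 60*49 = 2940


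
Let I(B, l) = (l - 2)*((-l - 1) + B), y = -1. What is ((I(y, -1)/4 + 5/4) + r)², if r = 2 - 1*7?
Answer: 9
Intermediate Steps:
r = -5 (r = 2 - 7 = -5)
I(B, l) = (-2 + l)*(-1 + B - l) (I(B, l) = (-2 + l)*((-1 - l) + B) = (-2 + l)*(-1 + B - l))
((I(y, -1)/4 + 5/4) + r)² = (((2 - 1 - 1*(-1)² - 2*(-1) - 1*(-1))/4 + 5/4) - 5)² = (((2 - 1 - 1*1 + 2 + 1)*(¼) + 5*(¼)) - 5)² = (((2 - 1 - 1 + 2 + 1)*(¼) + 5/4) - 5)² = ((3*(¼) + 5/4) - 5)² = ((¾ + 5/4) - 5)² = (2 - 5)² = (-3)² = 9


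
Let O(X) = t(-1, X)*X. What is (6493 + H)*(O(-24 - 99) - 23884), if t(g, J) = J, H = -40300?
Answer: 295980285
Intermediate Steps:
O(X) = X² (O(X) = X*X = X²)
(6493 + H)*(O(-24 - 99) - 23884) = (6493 - 40300)*((-24 - 99)² - 23884) = -33807*((-123)² - 23884) = -33807*(15129 - 23884) = -33807*(-8755) = 295980285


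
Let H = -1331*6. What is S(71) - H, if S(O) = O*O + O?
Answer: 13098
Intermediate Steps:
S(O) = O + O² (S(O) = O² + O = O + O²)
H = -7986
S(71) - H = 71*(1 + 71) - 1*(-7986) = 71*72 + 7986 = 5112 + 7986 = 13098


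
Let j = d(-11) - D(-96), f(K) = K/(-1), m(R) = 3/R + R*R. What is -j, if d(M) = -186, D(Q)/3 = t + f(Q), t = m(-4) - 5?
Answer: 2019/4 ≈ 504.75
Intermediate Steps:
m(R) = R² + 3/R (m(R) = 3/R + R² = R² + 3/R)
f(K) = -K (f(K) = K*(-1) = -K)
t = 41/4 (t = (3 + (-4)³)/(-4) - 5 = -(3 - 64)/4 - 5 = -¼*(-61) - 5 = 61/4 - 5 = 41/4 ≈ 10.250)
D(Q) = 123/4 - 3*Q (D(Q) = 3*(41/4 - Q) = 123/4 - 3*Q)
j = -2019/4 (j = -186 - (123/4 - 3*(-96)) = -186 - (123/4 + 288) = -186 - 1*1275/4 = -186 - 1275/4 = -2019/4 ≈ -504.75)
-j = -1*(-2019/4) = 2019/4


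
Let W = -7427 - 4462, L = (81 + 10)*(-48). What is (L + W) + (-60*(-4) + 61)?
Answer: -15956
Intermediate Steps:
L = -4368 (L = 91*(-48) = -4368)
W = -11889
(L + W) + (-60*(-4) + 61) = (-4368 - 11889) + (-60*(-4) + 61) = -16257 + (240 + 61) = -16257 + 301 = -15956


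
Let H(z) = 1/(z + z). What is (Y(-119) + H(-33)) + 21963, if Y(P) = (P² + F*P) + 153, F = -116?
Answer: 3305345/66 ≈ 50081.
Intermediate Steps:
Y(P) = 153 + P² - 116*P (Y(P) = (P² - 116*P) + 153 = 153 + P² - 116*P)
H(z) = 1/(2*z)
(Y(-119) + H(-33)) + 21963 = ((153 + (-119)² - 116*(-119)) + (½)/(-33)) + 21963 = ((153 + 14161 + 13804) + (½)*(-1/33)) + 21963 = (28118 - 1/66) + 21963 = 1855787/66 + 21963 = 3305345/66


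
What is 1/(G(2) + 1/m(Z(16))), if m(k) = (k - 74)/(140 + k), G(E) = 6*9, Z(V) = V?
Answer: 29/1488 ≈ 0.019489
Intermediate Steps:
G(E) = 54
m(k) = (-74 + k)/(140 + k)
1/(G(2) + 1/m(Z(16))) = 1/(54 + 1/((-74 + 16)/(140 + 16))) = 1/(54 + 1/(-58/156)) = 1/(54 + 1/((1/156)*(-58))) = 1/(54 + 1/(-29/78)) = 1/(54 - 78/29) = 1/(1488/29) = 29/1488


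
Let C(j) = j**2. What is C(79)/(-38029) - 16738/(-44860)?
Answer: 178279071/852990470 ≈ 0.20900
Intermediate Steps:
C(79)/(-38029) - 16738/(-44860) = 79**2/(-38029) - 16738/(-44860) = 6241*(-1/38029) - 16738*(-1/44860) = -6241/38029 + 8369/22430 = 178279071/852990470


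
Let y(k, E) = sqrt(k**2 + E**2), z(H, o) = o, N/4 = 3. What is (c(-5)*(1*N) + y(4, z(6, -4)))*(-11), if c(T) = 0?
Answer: -44*sqrt(2) ≈ -62.225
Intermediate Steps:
N = 12 (N = 4*3 = 12)
y(k, E) = sqrt(E**2 + k**2)
(c(-5)*(1*N) + y(4, z(6, -4)))*(-11) = (0*(1*12) + sqrt((-4)**2 + 4**2))*(-11) = (0*12 + sqrt(16 + 16))*(-11) = (0 + sqrt(32))*(-11) = (0 + 4*sqrt(2))*(-11) = (4*sqrt(2))*(-11) = -44*sqrt(2)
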